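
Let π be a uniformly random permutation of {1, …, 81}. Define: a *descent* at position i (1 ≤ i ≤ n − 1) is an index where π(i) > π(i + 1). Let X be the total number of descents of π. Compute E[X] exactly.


Write X = Σ X_I over i = 1, …, 80, with X_I the indicator of one descent.
There are 80 indicators.
For each fixed i, the pair (π(i), π(i+1)) is a uniformly random ordered pair of distinct values from {1, …, 81}; by symmetry P[π(i) > π(i+1)] = 1/2.
By linearity: E[X] = 80 · (1/2) = (81 − 1) · (1/2) = 40 ≈ 40.00000.

E[X] = 40 = 40.00000.


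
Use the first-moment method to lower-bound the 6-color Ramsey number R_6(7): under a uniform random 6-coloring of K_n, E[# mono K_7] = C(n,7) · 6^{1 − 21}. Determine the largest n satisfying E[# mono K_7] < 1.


We need C(n, 7) · 6^{1 − 21} < 1, i.e. C(n, 7) < 6^{21 − 1} = 3656158440062976.
Check values of n near the boundary:
  n = 564: C(564, 7) = 3469685994423792; 3469685994423792 < 3656158440062976? YES
  n = 565: C(565, 7) = 3513212521235560; 3513212521235560 < 3656158440062976? YES
  n = 566: C(566, 7) = 3557206237959440; 3557206237959440 < 3656158440062976? YES
  n = 567: C(567, 7) = 3601671315933933; 3601671315933933 < 3656158440062976? YES
  n = 568: C(568, 7) = 3646611956239704; 3646611956239704 < 3656158440062976? YES
  n = 569: C(569, 7) = 3692032389858348; 3692032389858348 < 3656158440062976? NO
The largest n with C(n, 7) < 3656158440062976 is n = 568 (where E[X] = 16882462760369/16926659444736 ≈ 0.997). Hence R_6(7) > 568, i.e. R_6(7) ≥ 569.

Largest n = 568; hence R_6(7) > 568.


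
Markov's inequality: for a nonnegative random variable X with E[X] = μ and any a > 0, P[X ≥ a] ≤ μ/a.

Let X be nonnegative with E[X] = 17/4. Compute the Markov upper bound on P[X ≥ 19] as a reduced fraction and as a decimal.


μ = E[X] = 17/4, a = 19.
Markov: P[X ≥ 19] ≤ μ/a = (17/4)/19 = 17/76.
Numerically: ≈ 0.2237.
(Since a = 19 > μ = 4.2500, the bound 17/76 is < 1 and informative.)

P[X ≥ 19] ≤ 17/76 ≈ 0.2237.


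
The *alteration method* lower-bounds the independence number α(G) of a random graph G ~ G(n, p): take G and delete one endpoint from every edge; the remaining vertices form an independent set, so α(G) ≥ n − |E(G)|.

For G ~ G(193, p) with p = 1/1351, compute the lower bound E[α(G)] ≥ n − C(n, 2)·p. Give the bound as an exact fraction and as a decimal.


E[|E(G)|] = C(193, 2)·p = 18528 · (1/1351) = 96/7.
E[α(G)] ≥ n − E[|E(G)|] = 193 − 96/7 = 1255/7.
Numerically: ≈ 179.2857.
(This is only a lower bound; the true E[α(G)] may be larger.)

E[α(G)] ≥ 1255/7 ≈ 179.2857.


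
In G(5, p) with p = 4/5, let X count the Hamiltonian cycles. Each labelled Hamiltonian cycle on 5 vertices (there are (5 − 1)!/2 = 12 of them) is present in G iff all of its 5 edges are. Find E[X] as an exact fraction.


K_5 has (5 − 1)!/2 = 12 labelled Hamiltonian cycles.
For each such Hamiltonian cycle H, let X_H = 1 if all 5 edges of H are present in G. Then P[X_H = 1] = p^{5} = (4/5)^{5} = 1024/3125.
Summing the indicators: E[X] = Σ_H E[X_H] = 12 · p^{5} = 12 · 1024/3125 = 12288/3125.
Numerically: E[X] ≈ 3.9322.

E[X] = 12 · (4/5)^{5} = 12288/3125 ≈ 3.9322.


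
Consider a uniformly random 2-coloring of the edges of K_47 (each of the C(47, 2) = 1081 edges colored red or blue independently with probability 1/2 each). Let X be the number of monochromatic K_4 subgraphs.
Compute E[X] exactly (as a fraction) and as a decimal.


Let X = Σ_S X_S over the C(47, 4) = 178365 subsets S of size 4, where X_S = 1 if the K_4 on S is monochromatic.
For a fixed S, the K_4 on S has C(4, 2) = 6 edges. P[all 6 edges red] = (1/2)^6, and likewise for blue, so P[monochromatic] = 2·(1/2)^6 = 2^{1 − 6} = 1/32.
By linearity: E[X] = C(47, 4) · 2^{1 − 6} = 178365 · 1/32 = 178365/32.
Numerically: E[X] ≈ 5573.9062.

E[X] = C(47,4)·2^(1−C(4,2)) = 178365/32 ≈ 5573.9062.


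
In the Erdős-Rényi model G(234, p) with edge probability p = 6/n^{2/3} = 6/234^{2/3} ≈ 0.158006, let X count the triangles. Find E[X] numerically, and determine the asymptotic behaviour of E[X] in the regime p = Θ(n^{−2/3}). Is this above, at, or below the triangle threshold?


Number of potential triangles: C(234, 3) = 2108184.
Each occurs with probability p³ ≈ (0.158006)³ ≈ 3.94477318e-03.
By linearity: E[X] = C(234, 3)·p³ ≈ 2108184 · 3.94477318e-03 ≈ 8316.307692.
Since α = 2/3 < 1, p = c/n^{2/3} ≫ 1/n is above the triangle threshold p ~ 1/n. Asymptotically E[X] ~ (c³/6)·n^{3(1−α)} = (6³/6)·n^{1} → ∞; triangles are abundant w.h.p.

E[X] ≈ 8316.307692; in regime p = Θ(1/n^{2/3}) E[X] diverges (above the triangle threshold p ~ 1/n).


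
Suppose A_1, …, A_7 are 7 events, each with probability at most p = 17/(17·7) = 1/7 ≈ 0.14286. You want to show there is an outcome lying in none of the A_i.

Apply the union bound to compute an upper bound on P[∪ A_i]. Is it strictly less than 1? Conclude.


Union bound: P[∪_{i=1}^{7} A_i] ≤ Σ_i P[A_i] ≤ 7·p = 7·(1/7) = 1.
Numerically: 1 ≈ 1.00000.
Is 1 < 1? NO.
Since the bound 1 is ≥ 1, the union bound is uninformative here; it does NOT by itself certify existence.

7·p = 1 ≈ 1.00000; existence NOT certified by the union bound.


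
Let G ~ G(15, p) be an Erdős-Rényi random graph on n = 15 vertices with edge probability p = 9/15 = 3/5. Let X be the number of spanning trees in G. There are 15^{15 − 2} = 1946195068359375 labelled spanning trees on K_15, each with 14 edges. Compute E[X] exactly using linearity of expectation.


K_15 has 15^{15 − 2} = 1946195068359375 labelled spanning trees.
For each such spanning tree H, let X_H = 1 if all 14 edges of H are present in G. Then P[X_H = 1] = p^{14} = (3/5)^{14} = 4782969/6103515625.
By linearity of expectation: E[X] = Σ_H E[X_H] = 1946195068359375 · p^{14} = 1946195068359375 · 4782969/6103515625 = 7625597484987/5.
Numerically: E[X] ≈ 1.53e+12.

E[X] = 1946195068359375 · (3/5)^{14} = 7625597484987/5 ≈ 1.53e+12.


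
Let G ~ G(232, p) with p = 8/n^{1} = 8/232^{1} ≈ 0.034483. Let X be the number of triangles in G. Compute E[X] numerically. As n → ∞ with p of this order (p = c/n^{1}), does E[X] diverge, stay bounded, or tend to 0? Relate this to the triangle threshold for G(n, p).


Number of potential triangles: C(232, 3) = 2054360.
Each occurs with probability p³ ≈ (0.034483)³ ≈ 4.1002091e-05.
By linearity: E[X] = C(232, 3)·p³ ≈ 2054360 · 4.1002091e-05 ≈ 84.23306.
Here α = 1, so p = 8/n is exactly at the triangle threshold p ~ 1/n. Asymptotically E[X] → c³/6 = 8³/6 = 256/3 ≈ 85.33333, a bounded constant. In this regime the triangle count is asymptotically Poisson(c³/6).

E[X] ≈ 84.23306; in regime p = Θ(1/n^{1}) E[X] stays bounded (at the triangle threshold p ~ 1/n).


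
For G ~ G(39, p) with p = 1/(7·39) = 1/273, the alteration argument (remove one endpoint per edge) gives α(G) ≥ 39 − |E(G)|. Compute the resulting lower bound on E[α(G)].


E[|E(G)|] = C(39, 2)·p = 741 · (1/273) = 19/7.
E[α(G)] ≥ n − E[|E(G)|] = 39 − 19/7 = 254/7.
Numerically: ≈ 36.2857.
(This is only a lower bound; the true E[α(G)] may be larger.)

E[α(G)] ≥ 254/7 ≈ 36.2857.


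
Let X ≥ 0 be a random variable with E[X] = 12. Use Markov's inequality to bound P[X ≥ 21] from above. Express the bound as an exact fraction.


μ = E[X] = 12, a = 21.
Markov: P[X ≥ 21] ≤ μ/a = (12)/21 = 4/7.
Numerically: ≈ 0.5714.
(Since a = 21 > μ = 12.0000, the bound 4/7 is < 1 and informative.)

P[X ≥ 21] ≤ 4/7 ≈ 0.5714.


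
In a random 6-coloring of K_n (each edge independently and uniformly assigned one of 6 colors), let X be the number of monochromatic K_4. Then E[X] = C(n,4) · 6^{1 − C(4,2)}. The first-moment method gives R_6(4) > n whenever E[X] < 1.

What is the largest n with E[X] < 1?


We need C(n, 4) · 6^{1 − 6} < 1, i.e. C(n, 4) < 6^{6 − 1} = 7776.
Check values of n near the boundary:
  n = 17: C(17, 4) = 2380; 2380 < 7776? YES
  n = 18: C(18, 4) = 3060; 3060 < 7776? YES
  n = 19: C(19, 4) = 3876; 3876 < 7776? YES
  n = 20: C(20, 4) = 4845; 4845 < 7776? YES
  n = 21: C(21, 4) = 5985; 5985 < 7776? YES
  n = 22: C(22, 4) = 7315; 7315 < 7776? YES
  n = 23: C(23, 4) = 8855; 8855 < 7776? NO
  n = 24: C(24, 4) = 10626; 10626 < 7776? NO
The largest n with C(n, 4) < 7776 is n = 22 (where E[X] = 7315/7776 ≈ 0.94072). Hence R_6(4) > 22, i.e. R_6(4) ≥ 23.

Largest n = 22; hence R_6(4) > 22.


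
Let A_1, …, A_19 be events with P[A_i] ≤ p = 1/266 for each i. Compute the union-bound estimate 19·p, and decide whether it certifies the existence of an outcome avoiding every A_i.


Union bound: P[∪_{i=1}^{19} A_i] ≤ Σ_i P[A_i] ≤ 19·p = 19·(1/266) = 1/14.
Numerically: 1/14 ≈ 0.0714286.
Is 1/14 < 1? YES.
Since P[∪ A_i] ≤ 1/14 < 1, the complement has P[∩ A_i^c] ≥ 1 − 1/14 = 13/14 > 0, so some outcome avoids every A_i.

19·p = 1/14 ≈ 0.0714286; existence CERTIFIED by the union bound.


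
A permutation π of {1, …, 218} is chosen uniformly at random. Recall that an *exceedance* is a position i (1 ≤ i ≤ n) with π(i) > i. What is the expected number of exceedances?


Write X = Σ_{i=1}^{218} X_i, where X_i = 1_{π(i) > i}.
For each fixed i, π(i) is uniform over {1, …, 218} (marginal of a uniform permutation), so P[π(i) > i] = (n − i)/n. Summing: Σ_{i=1}^{218} (n − i)/n = (0 + 1 + … + 217)/218 = 218(218 − 1)/(2·218) = (218 − 1)/2.
Hence E[X] = Σ_{i=1}^{218} (218 − i)/218 = 217/2 ≈ 108.5000.

E[X] = 217/2 = 108.5000.


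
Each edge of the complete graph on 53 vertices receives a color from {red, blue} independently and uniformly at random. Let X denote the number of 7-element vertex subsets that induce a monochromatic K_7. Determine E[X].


Let X = Σ_S X_S over the C(53, 7) = 154143080 subsets S of size 7, where X_S = 1 if the K_7 on S is monochromatic.
For a fixed S, the K_7 on S has C(7, 2) = 21 edges. P[all 21 edges red] = (1/2)^21, and likewise for blue, so P[monochromatic] = 2·(1/2)^21 = 2^{1 − 21} = 1/1048576.
Summing: E[X] = C(53, 7) · 2^{1 − 21} = 154143080 · 1/1048576 = 19267885/131072.
Numerically: E[X] ≈ 147.00230.

E[X] = C(53,7)·2^(1−C(7,2)) = 19267885/131072 ≈ 147.00230.


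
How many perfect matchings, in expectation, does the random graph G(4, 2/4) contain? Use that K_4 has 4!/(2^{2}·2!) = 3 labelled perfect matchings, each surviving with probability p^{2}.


K_4 has 4!/(2^{2}·2!) = 3 labelled perfect matchings.
For each such perfect matching H, let X_H = 1 if all 2 edges of H are present in G. Then P[X_H = 1] = p^{2} = (1/2)^{2} = 1/4.
Summing the indicators: E[X] = Σ_H E[X_H] = 3 · p^{2} = 3 · 1/4 = 3/4.
Numerically: E[X] ≈ 0.75.

E[X] = 3 · (1/2)^{2} = 3/4 ≈ 0.75.


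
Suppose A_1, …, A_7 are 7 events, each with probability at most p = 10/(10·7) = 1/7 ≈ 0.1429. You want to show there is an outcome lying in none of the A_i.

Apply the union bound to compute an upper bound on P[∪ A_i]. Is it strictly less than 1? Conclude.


Union bound: P[∪_{i=1}^{7} A_i] ≤ Σ_i P[A_i] ≤ 7·p = 7·(1/7) = 1.
Numerically: 1 ≈ 1.0000.
Is 1 < 1? NO.
Since the bound 1 is ≥ 1, the union bound is uninformative here; it does NOT by itself certify existence.

7·p = 1 ≈ 1.0000; existence NOT certified by the union bound.


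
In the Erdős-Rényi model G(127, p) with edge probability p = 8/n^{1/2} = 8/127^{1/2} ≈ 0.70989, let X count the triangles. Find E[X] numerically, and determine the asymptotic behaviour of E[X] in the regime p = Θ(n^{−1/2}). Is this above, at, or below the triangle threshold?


Number of potential triangles: C(127, 3) = 333375.
Each occurs with probability p³ ≈ (0.70989)³ ≈ 3.5773743e-01.
By linearity: E[X] = C(127, 3)·p³ ≈ 333375 · 3.5773743e-01 ≈ 119260.71487.
Since α = 1/2 < 1, p = c/n^{1/2} ≫ 1/n is above the triangle threshold p ~ 1/n. Asymptotically E[X] ~ (c³/6)·n^{3(1−α)} = (8³/6)·n^{1.5} → ∞; triangles are abundant w.h.p.

E[X] ≈ 119260.71487; in regime p = Θ(1/n^{1/2}) E[X] diverges (above the triangle threshold p ~ 1/n).


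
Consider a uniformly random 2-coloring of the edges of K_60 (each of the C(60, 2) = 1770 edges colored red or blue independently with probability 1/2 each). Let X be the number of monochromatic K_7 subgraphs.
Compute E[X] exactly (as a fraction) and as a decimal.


Let X = Σ_S X_S over the C(60, 7) = 386206920 subsets S of size 7, where X_S = 1 if the K_7 on S is monochromatic.
For a fixed S, the K_7 on S has C(7, 2) = 21 edges. P[all 21 edges red] = (1/2)^21, and likewise for blue, so P[monochromatic] = 2·(1/2)^21 = 2^{1 − 21} = 1/1048576.
By linearity: E[X] = C(60, 7) · 2^{1 − 21} = 386206920 · 1/1048576 = 48275865/131072.
Numerically: E[X] ≈ 368.316.

E[X] = C(60,7)·2^(1−C(7,2)) = 48275865/131072 ≈ 368.316.


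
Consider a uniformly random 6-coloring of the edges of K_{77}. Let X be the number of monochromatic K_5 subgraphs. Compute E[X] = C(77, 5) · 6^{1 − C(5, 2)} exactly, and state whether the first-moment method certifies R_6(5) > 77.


E[X] = C(77, 5) · 6^{1 − 10} = 19757815 · 6^{−9} = 19757815/10077696.
As a reduced fraction: E[X] = 19757815/10077696 ≈ 1.96055.
Is E[X] < 1? NO.
Since E[X] ≥ 1, the first-moment bound is inconclusive at n = 77; it does NOT by itself certify R_6(5) > 77.

E[X] = 19757815/10077696 ≈ 1.96055; E[X] ≥ 1; first-moment method inconclusive here.


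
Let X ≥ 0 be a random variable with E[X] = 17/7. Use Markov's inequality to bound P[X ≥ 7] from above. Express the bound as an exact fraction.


μ = E[X] = 17/7, a = 7.
Markov: P[X ≥ 7] ≤ μ/a = (17/7)/7 = 17/49.
Numerically: ≈ 0.34694.
(Since a = 7 > μ = 2.42857, the bound 17/49 is < 1 and informative.)

P[X ≥ 7] ≤ 17/49 ≈ 0.34694.


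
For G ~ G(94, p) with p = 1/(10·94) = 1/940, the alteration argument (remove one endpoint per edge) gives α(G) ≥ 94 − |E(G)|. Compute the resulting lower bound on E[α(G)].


E[|E(G)|] = C(94, 2)·p = 4371 · (1/940) = 93/20.
E[α(G)] ≥ n − E[|E(G)|] = 94 − 93/20 = 1787/20.
Numerically: ≈ 89.3500.
(This is only a lower bound; the true E[α(G)] may be larger.)

E[α(G)] ≥ 1787/20 ≈ 89.3500.


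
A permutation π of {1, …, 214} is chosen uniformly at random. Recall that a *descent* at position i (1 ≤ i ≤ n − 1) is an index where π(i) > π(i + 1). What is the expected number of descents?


Write X = Σ X_I over i = 1, …, 213, with X_I the indicator of one descent.
There are 213 indicators.
For each fixed i, the pair (π(i), π(i+1)) is a uniformly random ordered pair of distinct values from {1, …, 214}; by symmetry P[π(i) > π(i+1)] = 1/2.
By linearity: E[X] = 213 · (1/2) = (214 − 1) · (1/2) = 213/2 ≈ 106.50000.

E[X] = 213/2 = 106.50000.


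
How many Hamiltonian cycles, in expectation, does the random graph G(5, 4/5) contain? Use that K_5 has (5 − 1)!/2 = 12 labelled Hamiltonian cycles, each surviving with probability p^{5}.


K_5 has (5 − 1)!/2 = 12 labelled Hamiltonian cycles.
For each such Hamiltonian cycle H, let X_H = 1 if all 5 edges of H are present in G. Then P[X_H = 1] = p^{5} = (4/5)^{5} = 1024/3125.
By linearity: E[X] = Σ_H E[X_H] = 12 · p^{5} = 12 · 1024/3125 = 12288/3125.
Numerically: E[X] ≈ 3.932.

E[X] = 12 · (4/5)^{5} = 12288/3125 ≈ 3.932.


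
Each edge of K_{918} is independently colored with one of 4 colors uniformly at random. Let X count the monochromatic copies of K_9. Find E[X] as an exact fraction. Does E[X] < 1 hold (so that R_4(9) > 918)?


E[X] = C(918, 9) · 4^{1 − 36} = 1226696518272037432620 · 4^{−35} = 1226696518272037432620/1180591620717411303424.
As a reduced fraction: E[X] = 306674129568009358155/295147905179352825856 ≈ 1.0390524.
Is E[X] < 1? NO.
Since E[X] ≥ 1, the first-moment bound is inconclusive at n = 918; it does NOT by itself certify R_4(9) > 918.

E[X] = 306674129568009358155/295147905179352825856 ≈ 1.0390524; E[X] ≥ 1; first-moment method inconclusive here.


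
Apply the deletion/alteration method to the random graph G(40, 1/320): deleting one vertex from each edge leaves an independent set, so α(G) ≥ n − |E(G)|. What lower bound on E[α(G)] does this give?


E[|E(G)|] = C(40, 2)·p = 780 · (1/320) = 39/16.
E[α(G)] ≥ n − E[|E(G)|] = 40 − 39/16 = 601/16.
Numerically: ≈ 37.562500.
(This is only a lower bound; the true E[α(G)] may be larger.)

E[α(G)] ≥ 601/16 ≈ 37.562500.


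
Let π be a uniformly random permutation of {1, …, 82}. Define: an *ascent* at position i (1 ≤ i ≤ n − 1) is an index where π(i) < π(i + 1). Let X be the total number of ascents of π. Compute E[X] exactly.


Write X = Σ X_I over i = 1, …, 81, with X_I the indicator of one ascent.
There are 81 indicators.
For each fixed i, the pair (π(i), π(i+1)) is a uniformly random ordered pair of distinct values from {1, …, 82}; by symmetry P[π(i) < π(i+1)] = 1/2.
By linearity: E[X] = 81 · (1/2) = (82 − 1) · (1/2) = 81/2 ≈ 40.500000.

E[X] = 81/2 = 40.500000.


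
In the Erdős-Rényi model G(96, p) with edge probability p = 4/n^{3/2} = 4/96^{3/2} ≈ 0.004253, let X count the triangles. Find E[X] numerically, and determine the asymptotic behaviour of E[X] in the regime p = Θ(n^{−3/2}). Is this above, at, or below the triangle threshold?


Number of potential triangles: C(96, 3) = 142880.
Each occurs with probability p³ ≈ (0.004253)³ ≈ 7.690586e-08.
By linearity: E[X] = C(96, 3)·p³ ≈ 142880 · 7.690586e-08 ≈ 0.0110.
Since α = 3/2 > 1, p = c/n^{3/2} = o(1/n) is below the triangle threshold p ~ 1/n. Asymptotically E[X] ~ (c³/6)·n^{3(1−α)} = (4³/6)·n^{-1.5} → 0, so by Markov's inequality G has no triangles w.h.p.

E[X] ≈ 0.0110; in regime p = Θ(1/n^{3/2}) E[X] tends to 0 (below the triangle threshold p ~ 1/n).


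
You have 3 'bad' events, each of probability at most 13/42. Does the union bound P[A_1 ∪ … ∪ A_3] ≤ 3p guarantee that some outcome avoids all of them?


Union bound: P[∪_{i=1}^{3} A_i] ≤ Σ_i P[A_i] ≤ 3·p = 3·(13/42) = 13/14.
Numerically: 13/14 ≈ 0.928571.
Is 13/14 < 1? YES.
Since P[∪ A_i] ≤ 13/14 < 1, the complement has P[∩ A_i^c] ≥ 1 − 13/14 = 1/14 > 0, so some outcome avoids every A_i.

3·p = 13/14 ≈ 0.928571; existence CERTIFIED by the union bound.


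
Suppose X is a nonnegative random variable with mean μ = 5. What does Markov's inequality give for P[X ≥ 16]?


μ = E[X] = 5, a = 16.
Markov: P[X ≥ 16] ≤ μ/a = (5)/16 = 5/16.
Numerically: ≈ 0.312500.
(Since a = 16 > μ = 5.000000, the bound 5/16 is < 1 and informative.)

P[X ≥ 16] ≤ 5/16 ≈ 0.312500.


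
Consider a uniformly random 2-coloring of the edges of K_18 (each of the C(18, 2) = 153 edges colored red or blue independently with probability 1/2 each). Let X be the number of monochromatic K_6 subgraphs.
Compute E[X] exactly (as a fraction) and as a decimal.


Let X = Σ_S X_S over the C(18, 6) = 18564 subsets S of size 6, where X_S = 1 if the K_6 on S is monochromatic.
For a fixed S, the K_6 on S has C(6, 2) = 15 edges. P[all 15 edges red] = (1/2)^15, and likewise for blue, so P[monochromatic] = 2·(1/2)^15 = 2^{1 − 15} = 1/16384.
By linearity of expectation: E[X] = C(18, 6) · 2^{1 − 15} = 18564 · 1/16384 = 4641/4096.
Numerically: E[X] ≈ 1.133057.

E[X] = C(18,6)·2^(1−C(6,2)) = 4641/4096 ≈ 1.133057.


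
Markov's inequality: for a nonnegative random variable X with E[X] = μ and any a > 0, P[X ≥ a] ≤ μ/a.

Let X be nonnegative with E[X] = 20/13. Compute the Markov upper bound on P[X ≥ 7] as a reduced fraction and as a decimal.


μ = E[X] = 20/13, a = 7.
Markov: P[X ≥ 7] ≤ μ/a = (20/13)/7 = 20/91.
Numerically: ≈ 0.220.
(Since a = 7 > μ = 1.538, the bound 20/91 is < 1 and informative.)

P[X ≥ 7] ≤ 20/91 ≈ 0.220.


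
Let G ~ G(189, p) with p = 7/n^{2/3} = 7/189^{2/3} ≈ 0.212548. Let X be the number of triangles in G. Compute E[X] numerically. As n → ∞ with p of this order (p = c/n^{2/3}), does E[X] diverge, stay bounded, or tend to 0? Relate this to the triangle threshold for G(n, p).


Number of potential triangles: C(189, 3) = 1107414.
Each occurs with probability p³ ≈ (0.212548)³ ≈ 9.60219479e-03.
By linearity: E[X] = C(189, 3)·p³ ≈ 1107414 · 9.60219479e-03 ≈ 10633.604938.
Since α = 2/3 < 1, p = c/n^{2/3} ≫ 1/n is above the triangle threshold p ~ 1/n. Asymptotically E[X] ~ (c³/6)·n^{3(1−α)} = (7³/6)·n^{1} → ∞; triangles are abundant w.h.p.

E[X] ≈ 10633.604938; in regime p = Θ(1/n^{2/3}) E[X] diverges (above the triangle threshold p ~ 1/n).


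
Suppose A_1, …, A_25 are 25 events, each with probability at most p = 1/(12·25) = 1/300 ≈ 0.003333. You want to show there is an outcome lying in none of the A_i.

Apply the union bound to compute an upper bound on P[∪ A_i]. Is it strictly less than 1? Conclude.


Union bound: P[∪_{i=1}^{25} A_i] ≤ Σ_i P[A_i] ≤ 25·p = 25·(1/300) = 1/12.
Numerically: 1/12 ≈ 0.083333.
Is 1/12 < 1? YES.
Since P[∪ A_i] ≤ 1/12 < 1, the complement has P[∩ A_i^c] ≥ 1 − 1/12 = 11/12 > 0, so some outcome avoids every A_i.

25·p = 1/12 ≈ 0.083333; existence CERTIFIED by the union bound.


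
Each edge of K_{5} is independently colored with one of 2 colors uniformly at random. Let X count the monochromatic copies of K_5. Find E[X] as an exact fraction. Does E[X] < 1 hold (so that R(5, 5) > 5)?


E[X] = C(5, 5) · 2^{1 − 10} = 1 · 2^{−9} = 1/512.
As a reduced fraction: E[X] = 1/512 ≈ 0.00195.
Is E[X] < 1? YES.
Since E[X] < 1, there exists a 2-coloring of K_{5} with no monochromatic K_5; hence R(5, 5) > 5.

E[X] = 1/512 ≈ 0.00195; E[X] < 1, so R(5, 5) > 5.


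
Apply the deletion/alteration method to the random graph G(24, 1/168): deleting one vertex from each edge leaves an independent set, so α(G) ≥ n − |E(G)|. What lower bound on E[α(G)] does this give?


E[|E(G)|] = C(24, 2)·p = 276 · (1/168) = 23/14.
E[α(G)] ≥ n − E[|E(G)|] = 24 − 23/14 = 313/14.
Numerically: ≈ 22.357.
(This is only a lower bound; the true E[α(G)] may be larger.)

E[α(G)] ≥ 313/14 ≈ 22.357.


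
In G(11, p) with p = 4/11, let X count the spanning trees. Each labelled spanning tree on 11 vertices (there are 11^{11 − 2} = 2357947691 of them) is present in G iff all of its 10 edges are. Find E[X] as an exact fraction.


K_11 has 11^{11 − 2} = 2357947691 labelled spanning trees.
For each such spanning tree H, let X_H = 1 if all 10 edges of H are present in G. Then P[X_H = 1] = p^{10} = (4/11)^{10} = 1048576/25937424601.
Summing the indicators: E[X] = Σ_H E[X_H] = 2357947691 · p^{10} = 2357947691 · 1048576/25937424601 = 1048576/11.
Numerically: E[X] ≈ 9.533e+04.

E[X] = 2357947691 · (4/11)^{10} = 1048576/11 ≈ 9.533e+04.


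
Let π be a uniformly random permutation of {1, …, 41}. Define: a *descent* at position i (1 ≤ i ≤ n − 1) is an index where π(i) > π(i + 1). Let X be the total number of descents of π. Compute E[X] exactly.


Write X = Σ X_I over i = 1, …, 40, with X_I the indicator of one descent.
There are 40 indicators.
For each fixed i, the pair (π(i), π(i+1)) is a uniformly random ordered pair of distinct values from {1, …, 41}; by symmetry P[π(i) > π(i+1)] = 1/2.
By linearity: E[X] = 40 · (1/2) = (41 − 1) · (1/2) = 20 ≈ 20.000000.

E[X] = 20 = 20.000000.


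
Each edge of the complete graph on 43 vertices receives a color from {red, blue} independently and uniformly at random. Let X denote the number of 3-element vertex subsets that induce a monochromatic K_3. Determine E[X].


Let X = Σ_S X_S over the C(43, 3) = 12341 subsets S of size 3, where X_S = 1 if the K_3 on S is monochromatic.
For a fixed S, the K_3 on S has C(3, 2) = 3 edges. P[all 3 edges red] = (1/2)^3, and likewise for blue, so P[monochromatic] = 2·(1/2)^3 = 2^{1 − 3} = 1/4.
By linearity: E[X] = C(43, 3) · 2^{1 − 3} = 12341 · 1/4 = 12341/4.
Numerically: E[X] ≈ 3085.250.

E[X] = C(43,3)·2^(1−C(3,2)) = 12341/4 ≈ 3085.250.


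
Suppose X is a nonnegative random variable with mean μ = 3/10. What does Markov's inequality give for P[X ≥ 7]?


μ = E[X] = 3/10, a = 7.
Markov: P[X ≥ 7] ≤ μ/a = (3/10)/7 = 3/70.
Numerically: ≈ 0.042857.
(Since a = 7 > μ = 0.300000, the bound 3/70 is < 1 and informative.)

P[X ≥ 7] ≤ 3/70 ≈ 0.042857.


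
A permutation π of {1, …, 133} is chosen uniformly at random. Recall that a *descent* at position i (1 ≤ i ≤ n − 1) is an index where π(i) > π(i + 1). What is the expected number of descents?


Write X = Σ X_I over i = 1, …, 132, with X_I the indicator of one descent.
There are 132 indicators.
For each fixed i, the pair (π(i), π(i+1)) is a uniformly random ordered pair of distinct values from {1, …, 133}; by symmetry P[π(i) > π(i+1)] = 1/2.
By linearity: E[X] = 132 · (1/2) = (133 − 1) · (1/2) = 66 ≈ 66.00000.

E[X] = 66 = 66.00000.


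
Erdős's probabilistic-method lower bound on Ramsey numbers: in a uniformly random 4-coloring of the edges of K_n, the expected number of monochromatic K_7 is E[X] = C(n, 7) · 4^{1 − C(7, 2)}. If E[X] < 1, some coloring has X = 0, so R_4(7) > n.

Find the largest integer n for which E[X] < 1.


We need C(n, 7) · 4^{1 − 21} < 1, i.e. C(n, 7) < 4^{21 − 1} = 1099511627776.
Check values of n near the boundary:
  n = 176: C(176, 7) = 919790691600; 919790691600 < 1099511627776? YES
  n = 177: C(177, 7) = 957664425960; 957664425960 < 1099511627776? YES
  n = 178: C(178, 7) = 996867063280; 996867063280 < 1099511627776? YES
  n = 179: C(179, 7) = 1037437234460; 1037437234460 < 1099511627776? YES
  n = 180: C(180, 7) = 1079414463600; 1079414463600 < 1099511627776? YES
  n = 181: C(181, 7) = 1122839183400; 1122839183400 < 1099511627776? NO
  n = 182: C(182, 7) = 1167752750736; 1167752750736 < 1099511627776? NO
  n = 183: C(183, 7) = 1214197462413; 1214197462413 < 1099511627776? NO
The largest n with C(n, 7) < 1099511627776 is n = 180 (where E[X] = 67463403975/68719476736 ≈ 0.981722). Hence R_4(7) > 180, i.e. R_4(7) ≥ 181.

Largest n = 180; hence R_4(7) > 180.


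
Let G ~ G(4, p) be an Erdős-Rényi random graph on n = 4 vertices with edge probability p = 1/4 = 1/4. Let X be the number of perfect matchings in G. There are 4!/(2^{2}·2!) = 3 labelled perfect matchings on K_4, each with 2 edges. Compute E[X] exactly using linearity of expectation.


K_4 has 4!/(2^{2}·2!) = 3 labelled perfect matchings.
For each such perfect matching H, let X_H = 1 if all 2 edges of H are present in G. Then P[X_H = 1] = p^{2} = (1/4)^{2} = 1/16.
Summing the indicators: E[X] = Σ_H E[X_H] = 3 · p^{2} = 3 · 1/16 = 3/16.
Numerically: E[X] ≈ 0.1875.

E[X] = 3 · (1/4)^{2} = 3/16 ≈ 0.1875.


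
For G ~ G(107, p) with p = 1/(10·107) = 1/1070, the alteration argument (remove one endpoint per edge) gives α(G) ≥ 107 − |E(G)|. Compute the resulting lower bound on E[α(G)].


E[|E(G)|] = C(107, 2)·p = 5671 · (1/1070) = 53/10.
E[α(G)] ≥ n − E[|E(G)|] = 107 − 53/10 = 1017/10.
Numerically: ≈ 101.70000.
(This is only a lower bound; the true E[α(G)] may be larger.)

E[α(G)] ≥ 1017/10 ≈ 101.70000.


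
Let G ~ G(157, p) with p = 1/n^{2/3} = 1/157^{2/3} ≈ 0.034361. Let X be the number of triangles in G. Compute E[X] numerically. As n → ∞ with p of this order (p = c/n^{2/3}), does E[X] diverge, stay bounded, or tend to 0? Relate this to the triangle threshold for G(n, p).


Number of potential triangles: C(157, 3) = 632710.
Each occurs with probability p³ ≈ (0.034361)³ ≈ 4.0569597e-05.
By linearity: E[X] = C(157, 3)·p³ ≈ 632710 · 4.0569597e-05 ≈ 25.66879.
Since α = 2/3 < 1, p = c/n^{2/3} ≫ 1/n is above the triangle threshold p ~ 1/n. Asymptotically E[X] ~ (c³/6)·n^{3(1−α)} = (1³/6)·n^{1} → ∞; triangles are abundant w.h.p.

E[X] ≈ 25.66879; in regime p = Θ(1/n^{2/3}) E[X] diverges (above the triangle threshold p ~ 1/n).


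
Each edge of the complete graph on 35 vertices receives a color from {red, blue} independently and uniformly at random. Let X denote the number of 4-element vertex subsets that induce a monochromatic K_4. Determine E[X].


Let X = Σ_S X_S over the C(35, 4) = 52360 subsets S of size 4, where X_S = 1 if the K_4 on S is monochromatic.
For a fixed S, the K_4 on S has C(4, 2) = 6 edges. P[all 6 edges red] = (1/2)^6, and likewise for blue, so P[monochromatic] = 2·(1/2)^6 = 2^{1 − 6} = 1/32.
By linearity of expectation: E[X] = C(35, 4) · 2^{1 − 6} = 52360 · 1/32 = 6545/4.
Numerically: E[X] ≈ 1636.25000.

E[X] = C(35,4)·2^(1−C(4,2)) = 6545/4 ≈ 1636.25000.


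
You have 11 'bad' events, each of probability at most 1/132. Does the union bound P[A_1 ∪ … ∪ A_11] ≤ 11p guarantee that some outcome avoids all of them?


Union bound: P[∪_{i=1}^{11} A_i] ≤ Σ_i P[A_i] ≤ 11·p = 11·(1/132) = 1/12.
Numerically: 1/12 ≈ 0.0833.
Is 1/12 < 1? YES.
Since P[∪ A_i] ≤ 1/12 < 1, the complement has P[∩ A_i^c] ≥ 1 − 1/12 = 11/12 > 0, so some outcome avoids every A_i.

11·p = 1/12 ≈ 0.0833; existence CERTIFIED by the union bound.


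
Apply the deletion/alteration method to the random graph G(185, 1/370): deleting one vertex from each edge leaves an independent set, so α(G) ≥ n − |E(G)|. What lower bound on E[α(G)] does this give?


E[|E(G)|] = C(185, 2)·p = 17020 · (1/370) = 46.
E[α(G)] ≥ n − E[|E(G)|] = 185 − 46 = 139.
Numerically: ≈ 139.000.
(This is only a lower bound; the true E[α(G)] may be larger.)

E[α(G)] ≥ 139 ≈ 139.000.


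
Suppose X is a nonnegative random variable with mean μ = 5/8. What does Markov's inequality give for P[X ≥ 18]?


μ = E[X] = 5/8, a = 18.
Markov: P[X ≥ 18] ≤ μ/a = (5/8)/18 = 5/144.
Numerically: ≈ 0.034722.
(Since a = 18 > μ = 0.625000, the bound 5/144 is < 1 and informative.)

P[X ≥ 18] ≤ 5/144 ≈ 0.034722.


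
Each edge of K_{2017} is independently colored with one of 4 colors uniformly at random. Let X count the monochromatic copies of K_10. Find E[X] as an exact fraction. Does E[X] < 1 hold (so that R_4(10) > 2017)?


E[X] = C(2017, 10) · 4^{1 − 45} = 300324964434452596180990448 · 4^{−44} = 300324964434452596180990448/309485009821345068724781056.
As a reduced fraction: E[X] = 18770310277153287261311903/19342813113834066795298816 ≈ 0.97040.
Is E[X] < 1? YES.
Since E[X] < 1, there exists a 4-coloring of K_{2017} with no monochromatic K_10; hence R_4(10) > 2017.

E[X] = 18770310277153287261311903/19342813113834066795298816 ≈ 0.97040; E[X] < 1, so R_4(10) > 2017.


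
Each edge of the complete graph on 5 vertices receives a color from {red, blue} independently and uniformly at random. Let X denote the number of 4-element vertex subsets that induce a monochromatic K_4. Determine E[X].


Let X = Σ_S X_S over the C(5, 4) = 5 subsets S of size 4, where X_S = 1 if the K_4 on S is monochromatic.
For a fixed S, the K_4 on S has C(4, 2) = 6 edges. P[all 6 edges red] = (1/2)^6, and likewise for blue, so P[monochromatic] = 2·(1/2)^6 = 2^{1 − 6} = 1/32.
By linearity of expectation: E[X] = C(5, 4) · 2^{1 − 6} = 5 · 1/32 = 5/32.
Numerically: E[X] ≈ 0.156250.

E[X] = C(5,4)·2^(1−C(4,2)) = 5/32 ≈ 0.156250.


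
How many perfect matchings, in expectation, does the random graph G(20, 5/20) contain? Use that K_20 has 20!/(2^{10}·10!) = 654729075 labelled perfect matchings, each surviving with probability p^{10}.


K_20 has 20!/(2^{10}·10!) = 654729075 labelled perfect matchings.
For each such perfect matching H, let X_H = 1 if all 10 edges of H are present in G. Then P[X_H = 1] = p^{10} = (1/4)^{10} = 1/1048576.
Summing the indicators: E[X] = Σ_H E[X_H] = 654729075 · p^{10} = 654729075 · 1/1048576 = 654729075/1048576.
Numerically: E[X] ≈ 624.4.

E[X] = 654729075 · (1/4)^{10} = 654729075/1048576 ≈ 624.4.


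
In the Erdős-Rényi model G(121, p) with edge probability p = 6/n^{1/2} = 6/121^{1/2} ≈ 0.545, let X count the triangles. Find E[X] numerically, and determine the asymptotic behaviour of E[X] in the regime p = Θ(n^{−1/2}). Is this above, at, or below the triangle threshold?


Number of potential triangles: C(121, 3) = 287980.
Each occurs with probability p³ ≈ (0.545)³ ≈ 1.62284e-01.
By linearity: E[X] = C(121, 3)·p³ ≈ 287980 · 1.62284e-01 ≈ 46734.545.
Since α = 1/2 < 1, p = c/n^{1/2} ≫ 1/n is above the triangle threshold p ~ 1/n. Asymptotically E[X] ~ (c³/6)·n^{3(1−α)} = (6³/6)·n^{1.5} → ∞; triangles are abundant w.h.p.

E[X] ≈ 46734.545; in regime p = Θ(1/n^{1/2}) E[X] diverges (above the triangle threshold p ~ 1/n).


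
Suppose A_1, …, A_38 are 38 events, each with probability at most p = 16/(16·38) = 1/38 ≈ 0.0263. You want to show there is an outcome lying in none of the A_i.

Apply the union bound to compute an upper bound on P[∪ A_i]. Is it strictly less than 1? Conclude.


Union bound: P[∪_{i=1}^{38} A_i] ≤ Σ_i P[A_i] ≤ 38·p = 38·(1/38) = 1.
Numerically: 1 ≈ 1.0000.
Is 1 < 1? NO.
Since the bound 1 is ≥ 1, the union bound is uninformative here; it does NOT by itself certify existence.

38·p = 1 ≈ 1.0000; existence NOT certified by the union bound.


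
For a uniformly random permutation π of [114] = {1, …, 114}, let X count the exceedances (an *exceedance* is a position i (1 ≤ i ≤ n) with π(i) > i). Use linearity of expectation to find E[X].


Write X = Σ_{i=1}^{114} X_i, where X_i = 1_{π(i) > i}.
For each fixed i, π(i) is uniform over {1, …, 114} (marginal of a uniform permutation), so P[π(i) > i] = (n − i)/n. Summing: Σ_{i=1}^{114} (n − i)/n = (0 + 1 + … + 113)/114 = 114(114 − 1)/(2·114) = (114 − 1)/2.
Hence E[X] = Σ_{i=1}^{114} (114 − i)/114 = 113/2 ≈ 56.500.

E[X] = 113/2 = 56.500.


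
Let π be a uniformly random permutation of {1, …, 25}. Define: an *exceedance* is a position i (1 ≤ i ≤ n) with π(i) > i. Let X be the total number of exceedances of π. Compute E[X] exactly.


Write X = Σ_{i=1}^{25} X_i, where X_i = 1_{π(i) > i}.
For each fixed i, π(i) is uniform over {1, …, 25} (marginal of a uniform permutation), so P[π(i) > i] = (n − i)/n. Summing: Σ_{i=1}^{25} (n − i)/n = (0 + 1 + … + 24)/25 = 25(25 − 1)/(2·25) = (25 − 1)/2.
Hence E[X] = Σ_{i=1}^{25} (25 − i)/25 = 12 ≈ 12.000.

E[X] = 12 = 12.000.


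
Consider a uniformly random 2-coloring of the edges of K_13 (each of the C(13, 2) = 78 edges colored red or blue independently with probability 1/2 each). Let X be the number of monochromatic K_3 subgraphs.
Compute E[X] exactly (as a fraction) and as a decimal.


Let X = Σ_S X_S over the C(13, 3) = 286 subsets S of size 3, where X_S = 1 if the K_3 on S is monochromatic.
For a fixed S, the K_3 on S has C(3, 2) = 3 edges. P[all 3 edges red] = (1/2)^3, and likewise for blue, so P[monochromatic] = 2·(1/2)^3 = 2^{1 − 3} = 1/4.
By linearity: E[X] = C(13, 3) · 2^{1 − 3} = 286 · 1/4 = 143/2.
Numerically: E[X] ≈ 71.500.

E[X] = C(13,3)·2^(1−C(3,2)) = 143/2 ≈ 71.500.


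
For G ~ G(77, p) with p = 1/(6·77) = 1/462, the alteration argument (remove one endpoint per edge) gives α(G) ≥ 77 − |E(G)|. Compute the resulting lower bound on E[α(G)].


E[|E(G)|] = C(77, 2)·p = 2926 · (1/462) = 19/3.
E[α(G)] ≥ n − E[|E(G)|] = 77 − 19/3 = 212/3.
Numerically: ≈ 70.6667.
(This is only a lower bound; the true E[α(G)] may be larger.)

E[α(G)] ≥ 212/3 ≈ 70.6667.


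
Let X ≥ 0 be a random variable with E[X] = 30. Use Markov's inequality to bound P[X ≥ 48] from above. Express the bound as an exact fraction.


μ = E[X] = 30, a = 48.
Markov: P[X ≥ 48] ≤ μ/a = (30)/48 = 5/8.
Numerically: ≈ 0.62500.
(Since a = 48 > μ = 30.00000, the bound 5/8 is < 1 and informative.)

P[X ≥ 48] ≤ 5/8 ≈ 0.62500.


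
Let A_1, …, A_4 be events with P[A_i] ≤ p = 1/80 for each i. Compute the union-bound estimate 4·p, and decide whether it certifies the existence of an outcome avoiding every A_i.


Union bound: P[∪_{i=1}^{4} A_i] ≤ Σ_i P[A_i] ≤ 4·p = 4·(1/80) = 1/20.
Numerically: 1/20 ≈ 0.050000.
Is 1/20 < 1? YES.
Since P[∪ A_i] ≤ 1/20 < 1, the complement has P[∩ A_i^c] ≥ 1 − 1/20 = 19/20 > 0, so some outcome avoids every A_i.

4·p = 1/20 ≈ 0.050000; existence CERTIFIED by the union bound.


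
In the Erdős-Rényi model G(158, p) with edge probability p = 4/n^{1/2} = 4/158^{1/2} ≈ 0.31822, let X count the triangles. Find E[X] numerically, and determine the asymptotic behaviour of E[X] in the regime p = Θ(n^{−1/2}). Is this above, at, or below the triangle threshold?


Number of potential triangles: C(158, 3) = 644956.
Each occurs with probability p³ ≈ (0.31822)³ ≈ 3.2225105e-02.
By linearity: E[X] = C(158, 3)·p³ ≈ 644956 · 3.2225105e-02 ≈ 20783.77494.
Since α = 1/2 < 1, p = c/n^{1/2} ≫ 1/n is above the triangle threshold p ~ 1/n. Asymptotically E[X] ~ (c³/6)·n^{3(1−α)} = (4³/6)·n^{1.5} → ∞; triangles are abundant w.h.p.

E[X] ≈ 20783.77494; in regime p = Θ(1/n^{1/2}) E[X] diverges (above the triangle threshold p ~ 1/n).


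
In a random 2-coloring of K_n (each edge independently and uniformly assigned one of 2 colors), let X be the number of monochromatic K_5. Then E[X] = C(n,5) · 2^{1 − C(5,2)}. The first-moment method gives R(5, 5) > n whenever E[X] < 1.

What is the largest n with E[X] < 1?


We need C(n, 5) · 2^{1 − 10} < 1, i.e. C(n, 5) < 2^{10 − 1} = 512.
Check values of n near the boundary:
  n = 9: C(9, 5) = 126; 126 < 512? YES
  n = 10: C(10, 5) = 252; 252 < 512? YES
  n = 11: C(11, 5) = 462; 462 < 512? YES
  n = 12: C(12, 5) = 792; 792 < 512? NO
  n = 13: C(13, 5) = 1287; 1287 < 512? NO
  n = 14: C(14, 5) = 2002; 2002 < 512? NO
The largest n with C(n, 5) < 512 is n = 11 (where E[X] = 231/256 ≈ 0.9023). Hence R(5, 5) > 11, i.e. R(5, 5) ≥ 12.

Largest n = 11; hence R(5, 5) > 11.


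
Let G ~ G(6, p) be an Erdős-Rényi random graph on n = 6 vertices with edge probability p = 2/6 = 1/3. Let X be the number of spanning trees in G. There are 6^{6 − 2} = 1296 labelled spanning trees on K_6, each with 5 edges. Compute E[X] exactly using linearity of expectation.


K_6 has 6^{6 − 2} = 1296 labelled spanning trees.
For each such spanning tree H, let X_H = 1 if all 5 edges of H are present in G. Then P[X_H = 1] = p^{5} = (1/3)^{5} = 1/243.
Summing the indicators: E[X] = Σ_H E[X_H] = 1296 · p^{5} = 1296 · 1/243 = 16/3.
Numerically: E[X] ≈ 5.3333.

E[X] = 1296 · (1/3)^{5} = 16/3 ≈ 5.3333.


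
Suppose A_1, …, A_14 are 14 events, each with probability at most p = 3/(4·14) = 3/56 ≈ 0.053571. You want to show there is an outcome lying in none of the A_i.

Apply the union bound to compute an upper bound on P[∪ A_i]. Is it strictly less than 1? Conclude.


Union bound: P[∪_{i=1}^{14} A_i] ≤ Σ_i P[A_i] ≤ 14·p = 14·(3/56) = 3/4.
Numerically: 3/4 ≈ 0.750000.
Is 3/4 < 1? YES.
Since P[∪ A_i] ≤ 3/4 < 1, the complement has P[∩ A_i^c] ≥ 1 − 3/4 = 1/4 > 0, so some outcome avoids every A_i.

14·p = 3/4 ≈ 0.750000; existence CERTIFIED by the union bound.


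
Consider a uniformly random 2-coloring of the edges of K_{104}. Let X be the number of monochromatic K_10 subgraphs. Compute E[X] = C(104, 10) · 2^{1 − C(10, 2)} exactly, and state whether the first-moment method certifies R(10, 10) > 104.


E[X] = C(104, 10) · 2^{1 − 45} = 26100986351440 · 2^{−44} = 26100986351440/17592186044416.
As a reduced fraction: E[X] = 1631311646965/1099511627776 ≈ 1.484.
Is E[X] < 1? NO.
Since E[X] ≥ 1, the first-moment bound is inconclusive at n = 104; it does NOT by itself certify R(10, 10) > 104.

E[X] = 1631311646965/1099511627776 ≈ 1.484; E[X] ≥ 1; first-moment method inconclusive here.


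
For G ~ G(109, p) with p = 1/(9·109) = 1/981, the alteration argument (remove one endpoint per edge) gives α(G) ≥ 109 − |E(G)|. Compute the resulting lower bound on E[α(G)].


E[|E(G)|] = C(109, 2)·p = 5886 · (1/981) = 6.
E[α(G)] ≥ n − E[|E(G)|] = 109 − 6 = 103.
Numerically: ≈ 103.00000.
(This is only a lower bound; the true E[α(G)] may be larger.)

E[α(G)] ≥ 103 ≈ 103.00000.
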